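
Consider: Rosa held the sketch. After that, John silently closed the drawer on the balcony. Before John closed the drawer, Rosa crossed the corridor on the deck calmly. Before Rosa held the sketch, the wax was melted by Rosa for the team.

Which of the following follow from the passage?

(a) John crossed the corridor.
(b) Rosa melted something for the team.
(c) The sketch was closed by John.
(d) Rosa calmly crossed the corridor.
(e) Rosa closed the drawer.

(a) Not entailed — the passage has Rosa crossing the corridor, not John.
(b) Entailed — every conjunct here is already in the original melting event.
(c) Not entailed — John closed the drawer, not the sketch; the sketch belongs to the holding event.
(d) Entailed — every conjunct here is already in the original crossing event.
(e) Not entailed — the passage has John closing the drawer, not Rosa.

(b), (d)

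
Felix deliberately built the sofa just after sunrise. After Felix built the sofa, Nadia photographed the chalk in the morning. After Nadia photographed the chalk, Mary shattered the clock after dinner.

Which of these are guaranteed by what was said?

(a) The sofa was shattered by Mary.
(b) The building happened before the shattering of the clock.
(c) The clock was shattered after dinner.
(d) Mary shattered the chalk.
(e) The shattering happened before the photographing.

(b), (c)

(a) Not entailed — Mary shattered the clock, not the sofa; the sofa belongs to the building event.
(b) Entailed — the narrative places the building before the shattering.
(c) Entailed — this follows by dropping conjuncts from the shattering event's description.
(d) Not entailed — Mary shattered the clock, not the chalk; the chalk belongs to the photographing event.
(e) Not entailed — the narrative places the photographing before the shattering, not after.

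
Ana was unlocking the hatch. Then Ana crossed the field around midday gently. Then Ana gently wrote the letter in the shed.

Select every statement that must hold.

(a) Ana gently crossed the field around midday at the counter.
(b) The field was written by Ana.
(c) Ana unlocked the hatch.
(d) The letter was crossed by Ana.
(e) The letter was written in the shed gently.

(a) Not entailed — 'at the counter' adds information not in the original event.
(b) Not entailed — Ana wrote the letter, not the field; the field belongs to the crossing event.
(c) Not entailed — 'was unlocking' is progressive on an accomplishment; it does not entail the completed 'unlocked'.
(d) Not entailed — Ana crossed the field, not the letter; the letter belongs to the writing event.
(e) Entailed — the original entails any weakening of itself; this just generalizes the agent.

(e)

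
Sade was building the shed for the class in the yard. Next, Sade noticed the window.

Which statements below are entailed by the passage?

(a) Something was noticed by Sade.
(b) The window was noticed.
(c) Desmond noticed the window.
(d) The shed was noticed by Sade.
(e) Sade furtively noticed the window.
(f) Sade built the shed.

(a) Entailed — the original entails any weakening of itself; this just generalizes the patient.
(b) Entailed — the original entails any weakening of itself; this just generalizes the agent.
(c) Not entailed — the passage has Sade noticing the window, not Desmond.
(d) Not entailed — Sade noticed the window, not the shed; the shed belongs to the building event.
(e) Not entailed — 'furtively' adds information not in the original event.
(f) Not entailed — 'was building' is progressive on an accomplishment; it does not entail the completed 'built'.

(a), (b)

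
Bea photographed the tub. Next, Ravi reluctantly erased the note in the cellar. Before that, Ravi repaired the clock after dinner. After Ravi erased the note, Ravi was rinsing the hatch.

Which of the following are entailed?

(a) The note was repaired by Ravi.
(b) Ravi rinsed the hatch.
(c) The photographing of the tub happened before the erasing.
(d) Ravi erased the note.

(a) Not entailed — Ravi repaired the clock, not the note; the note belongs to the erasing event.
(b) Entailed — 'rinse' is an activity; 'was rinsing' entails that some rinsing happened, so 'rinsed' holds.
(c) Entailed — the narrative places the photographing before the erasing.
(d) Entailed — dropping 'reluctantly', 'in the cellar' leaves a sub-description the original still satisfies.

(b), (c), (d)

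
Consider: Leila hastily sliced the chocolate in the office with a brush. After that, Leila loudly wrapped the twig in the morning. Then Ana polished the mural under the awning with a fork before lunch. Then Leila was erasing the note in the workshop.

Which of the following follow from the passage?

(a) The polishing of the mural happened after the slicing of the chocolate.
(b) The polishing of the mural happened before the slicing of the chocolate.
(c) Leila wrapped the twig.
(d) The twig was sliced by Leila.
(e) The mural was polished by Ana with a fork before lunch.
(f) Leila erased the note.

(a) Entailed — the narrative places the slicing before the polishing.
(b) Not entailed — the narrative places the slicing before the polishing, not after.
(c) Entailed — dropping 'loudly', 'in the morning' leaves a sub-description the original still satisfies.
(d) Not entailed — Leila sliced the chocolate, not the twig; the twig belongs to the wrapping event.
(e) Entailed — every conjunct here is already in the original polishing event.
(f) Not entailed — 'was erasing' is progressive on an accomplishment; it does not entail the completed 'erased'.

(a), (c), (e)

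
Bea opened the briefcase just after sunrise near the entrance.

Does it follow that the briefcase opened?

'Bea opened the briefcase' is the causative; it entails the inchoative 'the briefcase opened'.

yes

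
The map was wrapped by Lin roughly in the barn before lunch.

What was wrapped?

the map

'the map' marks the patient of the wrapping event.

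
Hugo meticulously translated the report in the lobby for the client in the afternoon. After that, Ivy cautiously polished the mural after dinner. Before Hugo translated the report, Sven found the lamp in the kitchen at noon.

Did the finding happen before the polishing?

yes

The narrative orders the finding before the polishing.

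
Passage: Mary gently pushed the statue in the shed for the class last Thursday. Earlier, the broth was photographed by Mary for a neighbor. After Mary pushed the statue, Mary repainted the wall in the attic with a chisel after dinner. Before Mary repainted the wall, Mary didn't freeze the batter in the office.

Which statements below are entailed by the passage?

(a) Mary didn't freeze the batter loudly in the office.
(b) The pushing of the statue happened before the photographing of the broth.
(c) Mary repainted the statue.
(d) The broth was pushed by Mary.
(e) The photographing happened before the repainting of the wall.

(a), (e)

(a) Entailed — under negation, adding a further restriction is entailed: if no such freezing event occurred, none occurred loudly either.
(b) Not entailed — the narrative places the photographing before the pushing, not after.
(c) Not entailed — Mary repainted the wall, not the statue; the statue belongs to the pushing event.
(d) Not entailed — Mary pushed the statue, not the broth; the broth belongs to the photographing event.
(e) Entailed — the narrative places the photographing before the repainting.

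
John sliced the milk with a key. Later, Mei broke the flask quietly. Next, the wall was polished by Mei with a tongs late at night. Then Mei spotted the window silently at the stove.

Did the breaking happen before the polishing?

yes

The narrative orders the breaking before the polishing.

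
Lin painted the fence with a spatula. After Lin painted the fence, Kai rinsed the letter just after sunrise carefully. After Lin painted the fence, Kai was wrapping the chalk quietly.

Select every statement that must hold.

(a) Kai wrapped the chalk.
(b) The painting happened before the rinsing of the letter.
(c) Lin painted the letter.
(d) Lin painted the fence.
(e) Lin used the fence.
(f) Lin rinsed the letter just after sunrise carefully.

(a) Not entailed — 'was wrapping' is progressive on an accomplishment; it does not entail the completed 'wrapped'.
(b) Entailed — the narrative places the painting before the rinsing.
(c) Not entailed — Lin painted the fence, not the letter; the letter belongs to the rinsing event.
(d) Entailed — every conjunct here is already in the original painting event.
(e) Not entailed — the fence is the patient, not an instrument — Lin used a spatula.
(f) Not entailed — the passage has Kai rinsing the letter, not Lin.

(b), (d)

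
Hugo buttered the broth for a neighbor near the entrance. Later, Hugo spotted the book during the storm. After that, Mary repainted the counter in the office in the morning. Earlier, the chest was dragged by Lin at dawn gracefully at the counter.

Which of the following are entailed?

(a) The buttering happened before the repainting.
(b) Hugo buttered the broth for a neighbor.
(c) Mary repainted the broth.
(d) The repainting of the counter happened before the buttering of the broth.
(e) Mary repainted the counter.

(a), (b), (e)

(a) Entailed — the narrative places the buttering before the repainting.
(b) Entailed — every conjunct here is already in the original buttering event.
(c) Not entailed — Mary repainted the counter, not the broth; the broth belongs to the buttering event.
(d) Not entailed — the narrative places the buttering before the repainting, not after.
(e) Entailed — this follows by dropping conjuncts from the repainting event's description.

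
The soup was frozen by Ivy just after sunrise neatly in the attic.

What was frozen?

'the soup' marks the patient of the freezing event.

the soup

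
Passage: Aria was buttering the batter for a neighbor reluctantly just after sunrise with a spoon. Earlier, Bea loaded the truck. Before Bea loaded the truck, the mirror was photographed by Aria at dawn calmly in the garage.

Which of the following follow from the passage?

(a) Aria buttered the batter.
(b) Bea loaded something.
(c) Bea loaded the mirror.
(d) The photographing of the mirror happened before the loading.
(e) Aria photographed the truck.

(b), (d)

(a) Not entailed — 'was buttering' is progressive on an accomplishment; it does not entail the completed 'buttered'.
(b) Entailed — the original entails any weakening of itself; this just generalizes the patient.
(c) Not entailed — Bea loaded the truck, not the mirror; the mirror belongs to the photographing event.
(d) Entailed — the narrative places the photographing before the loading.
(e) Not entailed — Aria photographed the mirror, not the truck; the truck belongs to the loading event.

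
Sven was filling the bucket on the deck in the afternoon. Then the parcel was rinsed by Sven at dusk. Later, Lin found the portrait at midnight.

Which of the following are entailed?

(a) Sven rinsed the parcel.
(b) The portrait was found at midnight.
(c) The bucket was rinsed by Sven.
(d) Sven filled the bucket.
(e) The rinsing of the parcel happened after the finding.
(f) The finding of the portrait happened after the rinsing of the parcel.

(a) Entailed — the original entails any weakening of itself; this just drops 'at dusk'.
(b) Entailed — every conjunct here is already in the original finding event.
(c) Not entailed — Sven rinsed the parcel, not the bucket; the bucket belongs to the filling event.
(d) Not entailed — 'was filling' is progressive on an accomplishment; it does not entail the completed 'filled'.
(e) Not entailed — the narrative places the rinsing before the finding, not after.
(f) Entailed — the narrative places the rinsing before the finding.

(a), (b), (f)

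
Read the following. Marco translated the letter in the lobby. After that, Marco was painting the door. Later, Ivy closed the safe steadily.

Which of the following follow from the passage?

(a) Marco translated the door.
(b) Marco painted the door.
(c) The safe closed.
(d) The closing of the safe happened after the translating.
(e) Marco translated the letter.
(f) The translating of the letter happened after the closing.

(c), (d), (e)

(a) Not entailed — Marco translated the letter, not the door; the door belongs to the painting event.
(b) Not entailed — 'was painting' is progressive on an accomplishment; it does not entail the completed 'painted'.
(c) Entailed — 'Ivy closed the safe' is causative; it entails the inchoative 'the safe closed'.
(d) Entailed — the narrative places the translating before the closing.
(e) Entailed — dropping 'in the lobby' leaves a sub-description the original still satisfies.
(f) Not entailed — the narrative places the translating before the closing, not after.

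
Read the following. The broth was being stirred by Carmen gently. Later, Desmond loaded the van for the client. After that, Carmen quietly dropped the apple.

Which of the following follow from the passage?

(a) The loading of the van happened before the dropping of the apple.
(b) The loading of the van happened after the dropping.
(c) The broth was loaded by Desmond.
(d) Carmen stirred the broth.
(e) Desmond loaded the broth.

(a) Entailed — the narrative places the loading before the dropping.
(b) Not entailed — the narrative places the loading before the dropping, not after.
(c) Not entailed — Desmond loaded the van, not the broth; the broth belongs to the stirring event.
(d) Entailed — 'stir' is an activity; 'was stirring' entails that some stirring happened, so 'stirred' holds.
(e) Not entailed — Desmond loaded the van, not the broth; the broth belongs to the stirring event.

(a), (d)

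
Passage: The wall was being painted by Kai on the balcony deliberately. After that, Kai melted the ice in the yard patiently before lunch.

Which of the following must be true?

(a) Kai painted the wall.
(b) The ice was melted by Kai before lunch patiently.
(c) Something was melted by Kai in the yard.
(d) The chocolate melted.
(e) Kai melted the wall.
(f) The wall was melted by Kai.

(a) Not entailed — 'was painting' is progressive on an accomplishment; it does not entail the completed 'painted'.
(b) Entailed — every conjunct here is already in the original melting event.
(c) Entailed — this follows by dropping conjuncts from the melting event's description.
(d) Not entailed — the ice is what melted, not the chocolate.
(e) Not entailed — Kai melted the ice, not the wall; the wall belongs to the painting event.
(f) Not entailed — Kai melted the ice, not the wall; the wall belongs to the painting event.

(b), (c)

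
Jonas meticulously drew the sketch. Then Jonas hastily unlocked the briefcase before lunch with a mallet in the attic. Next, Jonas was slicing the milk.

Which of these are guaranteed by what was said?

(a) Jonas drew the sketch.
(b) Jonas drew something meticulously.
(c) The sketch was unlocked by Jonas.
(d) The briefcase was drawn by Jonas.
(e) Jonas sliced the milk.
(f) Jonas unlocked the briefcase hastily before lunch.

(a) Entailed — dropping 'meticulously' leaves a sub-description the original still satisfies.
(b) Entailed — this follows by dropping conjuncts from the drawing event's description.
(c) Not entailed — Jonas unlocked the briefcase, not the sketch; the sketch belongs to the drawing event.
(d) Not entailed — Jonas drew the sketch, not the briefcase; the briefcase belongs to the unlocking event.
(e) Not entailed — 'was slicing' is progressive on an accomplishment; it does not entail the completed 'sliced'.
(f) Entailed — the original entails any weakening of itself; this just drops 'in the attic', 'with a mallet'.

(a), (b), (f)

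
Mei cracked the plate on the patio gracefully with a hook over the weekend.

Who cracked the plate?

'Mei' marks the agent of the cracking event.

Mei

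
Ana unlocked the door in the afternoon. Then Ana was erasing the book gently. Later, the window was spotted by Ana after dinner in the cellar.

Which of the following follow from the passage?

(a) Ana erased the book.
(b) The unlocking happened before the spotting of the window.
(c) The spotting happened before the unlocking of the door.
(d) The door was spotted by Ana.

(a) Not entailed — 'was erasing' is progressive on an accomplishment; it does not entail the completed 'erased'.
(b) Entailed — the narrative places the unlocking before the spotting.
(c) Not entailed — the narrative places the unlocking before the spotting, not after.
(d) Not entailed — Ana spotted the window, not the door; the door belongs to the unlocking event.

(b)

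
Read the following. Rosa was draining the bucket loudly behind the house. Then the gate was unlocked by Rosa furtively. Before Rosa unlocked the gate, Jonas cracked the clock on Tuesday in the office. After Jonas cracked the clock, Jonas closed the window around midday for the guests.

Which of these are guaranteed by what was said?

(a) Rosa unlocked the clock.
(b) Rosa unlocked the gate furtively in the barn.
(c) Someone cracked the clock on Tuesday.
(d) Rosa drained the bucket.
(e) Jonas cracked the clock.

(a) Not entailed — Rosa unlocked the gate, not the clock; the clock belongs to the cracking event.
(b) Not entailed — 'in the barn' adds information not in the original event.
(c) Entailed — dropping 'in the office' and generalizing the agent leaves a sub-description the original still satisfies.
(d) Not entailed — 'was draining' is progressive on an accomplishment; it does not entail the completed 'drained'.
(e) Entailed — this follows by dropping conjuncts from the cracking event's description.

(c), (e)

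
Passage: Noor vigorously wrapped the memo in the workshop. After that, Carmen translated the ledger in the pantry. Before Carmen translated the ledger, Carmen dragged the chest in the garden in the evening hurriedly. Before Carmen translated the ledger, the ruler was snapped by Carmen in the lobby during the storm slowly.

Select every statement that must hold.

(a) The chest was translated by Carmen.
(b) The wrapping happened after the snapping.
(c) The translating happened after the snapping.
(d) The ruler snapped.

(a) Not entailed — Carmen translated the ledger, not the chest; the chest belongs to the dragging event.
(b) Not entailed — the narrative doesn't order the snapping relative to the wrapping.
(c) Entailed — the narrative places the snapping before the translating.
(d) Entailed — 'Carmen snapped the ruler' is causative; it entails the inchoative 'the ruler snapped'.

(c), (d)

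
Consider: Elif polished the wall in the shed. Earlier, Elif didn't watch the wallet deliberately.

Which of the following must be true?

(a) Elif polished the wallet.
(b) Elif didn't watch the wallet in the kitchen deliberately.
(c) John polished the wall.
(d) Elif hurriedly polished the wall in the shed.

(b)

(a) Not entailed — Elif polished the wall, not the wallet; the wallet belongs to the watching event.
(b) Entailed — under negation, adding a further restriction is entailed: if no such watching event occurred, none occurred in the kitchen either.
(c) Not entailed — the passage has Elif polishing the wall, not John.
(d) Not entailed — 'hurriedly' adds information not in the original event.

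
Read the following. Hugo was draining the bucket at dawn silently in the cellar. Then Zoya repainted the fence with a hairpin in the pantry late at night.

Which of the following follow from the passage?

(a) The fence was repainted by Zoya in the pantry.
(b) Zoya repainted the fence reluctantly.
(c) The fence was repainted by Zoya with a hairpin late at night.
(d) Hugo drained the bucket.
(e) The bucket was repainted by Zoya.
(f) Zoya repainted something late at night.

(a) Entailed — every conjunct here is already in the original repainting event.
(b) Not entailed — 'reluctantly' adds information not in the original event.
(c) Entailed — the original entails any weakening of itself; this just drops 'in the pantry'.
(d) Not entailed — 'was draining' is progressive on an accomplishment; it does not entail the completed 'drained'.
(e) Not entailed — Zoya repainted the fence, not the bucket; the bucket belongs to the draining event.
(f) Entailed — the original entails any weakening of itself; this just drops 'in the pantry', 'with a hairpin' and generalizes the patient.

(a), (c), (f)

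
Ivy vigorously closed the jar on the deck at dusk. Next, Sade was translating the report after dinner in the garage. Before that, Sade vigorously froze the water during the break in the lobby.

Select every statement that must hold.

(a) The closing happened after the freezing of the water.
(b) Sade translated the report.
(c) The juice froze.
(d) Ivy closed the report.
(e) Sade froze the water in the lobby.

(e)

(a) Not entailed — the narrative doesn't order the freezing relative to the closing.
(b) Not entailed — 'was translating' is progressive on an accomplishment; it does not entail the completed 'translated'.
(c) Not entailed — the water is what froze, not the juice.
(d) Not entailed — Ivy closed the jar, not the report; the report belongs to the translating event.
(e) Entailed — the original entails any weakening of itself; this just drops 'during the break', 'vigorously'.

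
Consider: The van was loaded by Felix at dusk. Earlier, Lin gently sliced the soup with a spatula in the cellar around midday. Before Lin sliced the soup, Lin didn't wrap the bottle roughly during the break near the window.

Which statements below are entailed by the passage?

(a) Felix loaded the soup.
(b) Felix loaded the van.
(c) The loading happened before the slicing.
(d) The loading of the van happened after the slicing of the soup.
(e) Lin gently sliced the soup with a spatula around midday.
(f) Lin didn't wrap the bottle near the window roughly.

(a) Not entailed — Felix loaded the van, not the soup; the soup belongs to the slicing event.
(b) Entailed — every conjunct here is already in the original loading event.
(c) Not entailed — the narrative places the slicing before the loading, not after.
(d) Entailed — the narrative places the slicing before the loading.
(e) Entailed — dropping 'in the cellar' leaves a sub-description the original still satisfies.
(f) Not entailed — dropping 'during the break' under negation is not valid — the original leaves open that Lin wrapped the bottle some other way.

(b), (d), (e)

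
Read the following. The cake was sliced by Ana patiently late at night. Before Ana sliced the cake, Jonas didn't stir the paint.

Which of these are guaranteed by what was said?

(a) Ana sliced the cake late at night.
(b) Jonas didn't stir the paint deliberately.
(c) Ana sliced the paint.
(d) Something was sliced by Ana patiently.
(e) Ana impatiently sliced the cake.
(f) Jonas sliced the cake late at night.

(a) Entailed — the original entails any weakening of itself; this just drops 'patiently'.
(b) Entailed — under negation, adding a further restriction is entailed: if no such stirring event occurred, none occurred deliberately either.
(c) Not entailed — Ana sliced the cake, not the paint; the paint belongs to the stirring event.
(d) Entailed — dropping 'late at night' and generalizing the patient leaves a sub-description the original still satisfies.
(e) Not entailed — 'impatiently' adds a manner not in (and inconsistent with) the original.
(f) Not entailed — the passage has Ana slicing the cake, not Jonas.

(a), (b), (d)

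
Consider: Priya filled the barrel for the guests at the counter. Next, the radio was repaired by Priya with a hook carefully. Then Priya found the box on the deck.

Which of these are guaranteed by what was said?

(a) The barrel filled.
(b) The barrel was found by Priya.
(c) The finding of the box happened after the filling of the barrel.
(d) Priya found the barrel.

(a) Entailed — 'Priya filled the barrel' is causative; it entails the inchoative 'the barrel filled'.
(b) Not entailed — Priya found the box, not the barrel; the barrel belongs to the filling event.
(c) Entailed — the narrative places the filling before the finding.
(d) Not entailed — Priya found the box, not the barrel; the barrel belongs to the filling event.

(a), (c)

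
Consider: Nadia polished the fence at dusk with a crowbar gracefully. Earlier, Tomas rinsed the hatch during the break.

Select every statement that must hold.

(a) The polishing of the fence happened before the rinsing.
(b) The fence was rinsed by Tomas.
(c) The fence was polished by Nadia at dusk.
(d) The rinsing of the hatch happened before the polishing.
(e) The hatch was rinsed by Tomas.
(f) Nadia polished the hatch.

(a) Not entailed — the narrative places the rinsing before the polishing, not after.
(b) Not entailed — Tomas rinsed the hatch, not the fence; the fence belongs to the polishing event.
(c) Entailed — every conjunct here is already in the original polishing event.
(d) Entailed — the narrative places the rinsing before the polishing.
(e) Entailed — this follows by dropping conjuncts from the rinsing event's description.
(f) Not entailed — Nadia polished the fence, not the hatch; the hatch belongs to the rinsing event.

(c), (d), (e)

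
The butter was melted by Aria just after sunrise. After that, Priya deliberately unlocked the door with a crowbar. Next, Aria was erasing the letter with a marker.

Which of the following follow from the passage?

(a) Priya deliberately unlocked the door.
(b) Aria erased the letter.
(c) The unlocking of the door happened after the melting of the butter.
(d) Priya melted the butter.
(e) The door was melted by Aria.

(a) Entailed — dropping 'with a crowbar' leaves a sub-description the original still satisfies.
(b) Not entailed — 'was erasing' is progressive on an accomplishment; it does not entail the completed 'erased'.
(c) Entailed — the narrative places the melting before the unlocking.
(d) Not entailed — the passage has Aria melting the butter, not Priya.
(e) Not entailed — Aria melted the butter, not the door; the door belongs to the unlocking event.

(a), (c)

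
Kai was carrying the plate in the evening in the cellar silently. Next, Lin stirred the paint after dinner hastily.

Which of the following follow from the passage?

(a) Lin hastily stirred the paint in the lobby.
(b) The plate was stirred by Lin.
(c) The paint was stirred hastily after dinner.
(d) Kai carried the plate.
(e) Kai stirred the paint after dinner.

(a) Not entailed — 'in the lobby' adds information not in the original event.
(b) Not entailed — Lin stirred the paint, not the plate; the plate belongs to the carrying event.
(c) Entailed — the original entails any weakening of itself; this just generalizes the agent.
(d) Entailed — 'carry' is an activity; 'was carrying' entails that some carrying happened, so 'carried' holds.
(e) Not entailed — the passage has Lin stirring the paint, not Kai.

(c), (d)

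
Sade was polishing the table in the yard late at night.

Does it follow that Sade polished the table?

'polish' is atelic; if Sade was polishing the table, then Sade polished the table (for some time).

yes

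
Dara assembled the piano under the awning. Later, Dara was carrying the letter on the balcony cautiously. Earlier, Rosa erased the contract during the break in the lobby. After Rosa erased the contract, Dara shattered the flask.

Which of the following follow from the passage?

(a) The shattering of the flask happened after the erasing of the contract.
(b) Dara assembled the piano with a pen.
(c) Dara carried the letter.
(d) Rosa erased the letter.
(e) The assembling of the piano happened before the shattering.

(a), (c)

(a) Entailed — the narrative places the erasing before the shattering.
(b) Not entailed — 'with a pen' adds information not in the original event.
(c) Entailed — 'carry' is an activity; 'was carrying' entails that some carrying happened, so 'carried' holds.
(d) Not entailed — Rosa erased the contract, not the letter; the letter belongs to the carrying event.
(e) Not entailed — the narrative doesn't order the assembling relative to the shattering.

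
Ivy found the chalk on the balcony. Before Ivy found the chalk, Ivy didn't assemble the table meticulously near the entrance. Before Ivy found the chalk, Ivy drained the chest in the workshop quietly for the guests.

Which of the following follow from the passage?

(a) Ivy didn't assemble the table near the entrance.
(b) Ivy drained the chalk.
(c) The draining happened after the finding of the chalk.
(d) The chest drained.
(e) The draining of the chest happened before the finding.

(a) Not entailed — dropping 'meticulously' under negation is not valid — the original leaves open that Ivy assembled the table some other way.
(b) Not entailed — Ivy drained the chest, not the chalk; the chalk belongs to the finding event.
(c) Not entailed — the narrative places the draining before the finding, not after.
(d) Entailed — 'Ivy drained the chest' is causative; it entails the inchoative 'the chest drained'.
(e) Entailed — the narrative places the draining before the finding.

(d), (e)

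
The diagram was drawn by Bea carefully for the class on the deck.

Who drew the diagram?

'Bea' marks the agent of the drawing event.

Bea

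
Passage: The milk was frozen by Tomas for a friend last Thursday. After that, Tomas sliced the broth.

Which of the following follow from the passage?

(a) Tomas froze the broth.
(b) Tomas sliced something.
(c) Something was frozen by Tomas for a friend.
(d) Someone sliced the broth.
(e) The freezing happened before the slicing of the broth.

(b), (c), (d), (e)

(a) Not entailed — Tomas froze the milk, not the broth; the broth belongs to the slicing event.
(b) Entailed — the original entails any weakening of itself; this just generalizes the patient.
(c) Entailed — the original entails any weakening of itself; this just drops 'last Thursday' and generalizes the patient.
(d) Entailed — the original entails any weakening of itself; this just generalizes the agent.
(e) Entailed — the narrative places the freezing before the slicing.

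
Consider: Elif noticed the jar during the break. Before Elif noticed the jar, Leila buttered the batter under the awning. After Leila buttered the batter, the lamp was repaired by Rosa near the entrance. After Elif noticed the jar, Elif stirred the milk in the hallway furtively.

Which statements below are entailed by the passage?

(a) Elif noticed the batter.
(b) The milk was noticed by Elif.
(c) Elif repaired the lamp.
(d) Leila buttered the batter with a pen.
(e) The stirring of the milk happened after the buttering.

(e)

(a) Not entailed — Elif noticed the jar, not the batter; the batter belongs to the buttering event.
(b) Not entailed — Elif noticed the jar, not the milk; the milk belongs to the stirring event.
(c) Not entailed — the passage has Rosa repairing the lamp, not Elif.
(d) Not entailed — 'with a pen' adds information not in the original event.
(e) Entailed — the narrative places the buttering before the stirring.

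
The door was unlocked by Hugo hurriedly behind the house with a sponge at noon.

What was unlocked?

'the door' marks the patient of the unlocking event.

the door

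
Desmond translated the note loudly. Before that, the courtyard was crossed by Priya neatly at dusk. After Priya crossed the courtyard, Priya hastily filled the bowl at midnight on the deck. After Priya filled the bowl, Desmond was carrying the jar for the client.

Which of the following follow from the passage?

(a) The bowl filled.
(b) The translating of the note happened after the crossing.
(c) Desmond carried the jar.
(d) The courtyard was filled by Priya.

(a) Entailed — 'Priya filled the bowl' is causative; it entails the inchoative 'the bowl filled'.
(b) Entailed — the narrative places the crossing before the translating.
(c) Entailed — 'carry' is an activity; 'was carrying' entails that some carrying happened, so 'carried' holds.
(d) Not entailed — Priya filled the bowl, not the courtyard; the courtyard belongs to the crossing event.

(a), (b), (c)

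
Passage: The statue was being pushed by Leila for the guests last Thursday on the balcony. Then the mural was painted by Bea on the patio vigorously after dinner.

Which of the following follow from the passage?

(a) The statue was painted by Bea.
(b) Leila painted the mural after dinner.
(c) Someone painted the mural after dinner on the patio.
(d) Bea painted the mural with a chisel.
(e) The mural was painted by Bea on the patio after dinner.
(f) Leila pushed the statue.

(c), (e), (f)

(a) Not entailed — Bea painted the mural, not the statue; the statue belongs to the pushing event.
(b) Not entailed — the passage has Bea painting the mural, not Leila.
(c) Entailed — every conjunct here is already in the original painting event.
(d) Not entailed — 'with a chisel' adds information not in the original event.
(e) Entailed — the original entails any weakening of itself; this just drops 'vigorously'.
(f) Entailed — 'push' is an activity; 'was pushing' entails that some pushing happened, so 'pushed' holds.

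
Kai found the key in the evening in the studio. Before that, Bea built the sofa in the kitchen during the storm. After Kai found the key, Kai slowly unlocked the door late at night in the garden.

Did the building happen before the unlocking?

The narrative orders the building before the unlocking.

yes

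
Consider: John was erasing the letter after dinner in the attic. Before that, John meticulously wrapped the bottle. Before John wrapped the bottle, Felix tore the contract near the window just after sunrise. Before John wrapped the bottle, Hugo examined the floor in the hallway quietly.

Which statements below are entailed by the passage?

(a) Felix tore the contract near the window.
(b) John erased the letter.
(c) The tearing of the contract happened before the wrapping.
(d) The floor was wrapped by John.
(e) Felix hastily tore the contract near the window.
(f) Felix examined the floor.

(a) Entailed — every conjunct here is already in the original tearing event.
(b) Not entailed — 'was erasing' is progressive on an accomplishment; it does not entail the completed 'erased'.
(c) Entailed — the narrative places the tearing before the wrapping.
(d) Not entailed — John wrapped the bottle, not the floor; the floor belongs to the examining event.
(e) Not entailed — 'hastily' adds information not in the original event.
(f) Not entailed — the passage has Hugo examining the floor, not Felix.

(a), (c)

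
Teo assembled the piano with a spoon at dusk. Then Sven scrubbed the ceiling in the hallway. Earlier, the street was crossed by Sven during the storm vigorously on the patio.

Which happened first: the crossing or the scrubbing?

The connectives place the crossing before the scrubbing.

the crossing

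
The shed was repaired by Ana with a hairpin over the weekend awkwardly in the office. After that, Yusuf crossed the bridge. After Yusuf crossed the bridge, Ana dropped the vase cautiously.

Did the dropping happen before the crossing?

no

The narrative orders the crossing before the dropping.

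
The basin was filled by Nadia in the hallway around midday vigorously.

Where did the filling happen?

'in the hallway' marks the location of the filling event.

in the hallway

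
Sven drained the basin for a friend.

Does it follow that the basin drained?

yes

'Sven drained the basin' is the causative; it entails the inchoative 'the basin drained'.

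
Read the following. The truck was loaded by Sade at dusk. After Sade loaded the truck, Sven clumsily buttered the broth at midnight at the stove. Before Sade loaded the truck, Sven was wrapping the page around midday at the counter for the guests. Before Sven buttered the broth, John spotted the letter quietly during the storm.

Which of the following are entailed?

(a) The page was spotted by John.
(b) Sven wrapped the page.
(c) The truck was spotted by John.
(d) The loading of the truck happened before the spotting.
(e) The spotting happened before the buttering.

(a) Not entailed — John spotted the letter, not the page; the page belongs to the wrapping event.
(b) Not entailed — 'was wrapping' is progressive on an accomplishment; it does not entail the completed 'wrapped'.
(c) Not entailed — John spotted the letter, not the truck; the truck belongs to the loading event.
(d) Not entailed — the narrative doesn't order the loading relative to the spotting.
(e) Entailed — the narrative places the spotting before the buttering.

(e)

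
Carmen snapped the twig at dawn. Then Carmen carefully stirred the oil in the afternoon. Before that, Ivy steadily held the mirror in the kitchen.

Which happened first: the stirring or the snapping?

The connectives place the snapping before the stirring.

the snapping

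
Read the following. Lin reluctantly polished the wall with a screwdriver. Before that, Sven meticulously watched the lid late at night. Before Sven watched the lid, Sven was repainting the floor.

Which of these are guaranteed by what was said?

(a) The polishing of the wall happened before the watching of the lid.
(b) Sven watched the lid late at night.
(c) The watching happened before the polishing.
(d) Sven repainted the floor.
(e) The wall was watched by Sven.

(a) Not entailed — the narrative places the watching before the polishing, not after.
(b) Entailed — every conjunct here is already in the original watching event.
(c) Entailed — the narrative places the watching before the polishing.
(d) Not entailed — 'was repainting' is progressive on an accomplishment; it does not entail the completed 'repainted'.
(e) Not entailed — Sven watched the lid, not the wall; the wall belongs to the polishing event.

(b), (c)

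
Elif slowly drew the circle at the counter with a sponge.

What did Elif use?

a sponge

'with a sponge' marks the instrument of the drawing event.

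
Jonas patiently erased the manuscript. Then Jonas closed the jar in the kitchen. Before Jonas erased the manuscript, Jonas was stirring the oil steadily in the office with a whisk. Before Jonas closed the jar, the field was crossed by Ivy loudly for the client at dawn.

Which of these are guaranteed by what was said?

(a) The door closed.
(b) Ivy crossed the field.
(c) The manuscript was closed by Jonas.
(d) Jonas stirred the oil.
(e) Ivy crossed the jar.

(a) Not entailed — the jar is what closed, not the door.
(b) Entailed — every conjunct here is already in the original crossing event.
(c) Not entailed — Jonas closed the jar, not the manuscript; the manuscript belongs to the erasing event.
(d) Entailed — 'stir' is an activity; 'was stirring' entails that some stirring happened, so 'stirred' holds.
(e) Not entailed — Ivy crossed the field, not the jar; the jar belongs to the closing event.

(b), (d)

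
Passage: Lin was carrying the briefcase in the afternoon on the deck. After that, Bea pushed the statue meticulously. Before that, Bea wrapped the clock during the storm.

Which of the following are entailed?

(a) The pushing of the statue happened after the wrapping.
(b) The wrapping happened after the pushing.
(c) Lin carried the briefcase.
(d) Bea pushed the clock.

(a) Entailed — the narrative places the wrapping before the pushing.
(b) Not entailed — the narrative places the wrapping before the pushing, not after.
(c) Entailed — 'carry' is an activity; 'was carrying' entails that some carrying happened, so 'carried' holds.
(d) Not entailed — Bea pushed the statue, not the clock; the clock belongs to the wrapping event.

(a), (c)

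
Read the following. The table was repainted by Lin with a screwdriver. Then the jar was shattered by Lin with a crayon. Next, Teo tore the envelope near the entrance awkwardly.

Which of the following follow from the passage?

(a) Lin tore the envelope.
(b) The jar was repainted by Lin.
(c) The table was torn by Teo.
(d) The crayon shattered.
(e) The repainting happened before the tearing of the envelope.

(a) Not entailed — the passage has Teo tearing the envelope, not Lin.
(b) Not entailed — Lin repainted the table, not the jar; the jar belongs to the shattering event.
(c) Not entailed — Teo tore the envelope, not the table; the table belongs to the repainting event.
(d) Not entailed — the jar is what shattered, not the crayon.
(e) Entailed — the narrative places the repainting before the tearing.

(e)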